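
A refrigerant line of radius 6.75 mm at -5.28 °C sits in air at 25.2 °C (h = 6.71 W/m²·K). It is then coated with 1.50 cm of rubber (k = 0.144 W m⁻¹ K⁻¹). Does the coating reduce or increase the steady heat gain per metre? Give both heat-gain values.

Critical radius for a cylinder: r_cr = k/h = 0.0215 m = 2.15 cm.
Outer radius after coating: r₂ = 0.00675 + 0.0150 = 0.02175 m.
r₁ < r_cr < r₂: heat gain rises to a maximum at r_cr then falls. Whether the coating helps depends on whether Q(r₂) has dropped back below Q(r₁).
Bare: R = 1/(2πr₁h) = 3.514 m·K/W; Q = 30.48/3.514 = 8.67 W/m.
Coated: R = R_cond + R_conv = 2.384 m·K/W; Q = 30.48/2.384 = 12.8 W/m.

increases: 8.67 → 12.8 W/m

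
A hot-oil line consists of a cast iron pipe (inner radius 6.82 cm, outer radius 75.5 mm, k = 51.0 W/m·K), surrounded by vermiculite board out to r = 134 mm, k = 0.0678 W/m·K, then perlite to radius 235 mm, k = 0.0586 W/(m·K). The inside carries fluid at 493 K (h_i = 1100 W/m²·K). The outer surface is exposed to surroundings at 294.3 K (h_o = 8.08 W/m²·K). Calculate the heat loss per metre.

Q' = 67.2 W/m

Resistance network (inner→outer):
  R'_conv,in = 1/(2πr h) = 1/(2π·0.0682·1100) = 0.002122 m·K/W
  R'_cast iron = ln(0.0755/0.0682)/(2πk) = 0.1017/(2π·51.0) = 3.173×10^-4 m·K/W
  R'_vermiculite board = ln(0.134/0.0755)/(2πk) = 0.5737/(2π·0.0678) = 1.347 m·K/W
  R'_perlite = ln(0.235/0.134)/(2πk) = 0.5617/(2π·0.0586) = 1.526 m·K/W
  R'_conv,out = 1/(2πr h) = 1/(2π·0.235·8.08) = 0.08382 m·K/W
ΣR = 0.002122 + 3.173×10^-4 + 1.347 + 1.526 + 0.08382 = 2.959 m·K/W
Q' = ΔT/ΣR = (493 K − 294.3 K)/2.959 = 67.2 W/m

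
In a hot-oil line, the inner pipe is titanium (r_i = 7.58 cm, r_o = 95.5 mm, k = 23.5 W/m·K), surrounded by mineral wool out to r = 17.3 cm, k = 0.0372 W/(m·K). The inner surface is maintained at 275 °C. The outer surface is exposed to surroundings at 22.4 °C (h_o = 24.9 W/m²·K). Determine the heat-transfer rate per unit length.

Q' = 97.9 W/m

Series thermal resistances, inner to outer:
  R'_titanium = ln(0.0955/0.0758)/(2πk) = 0.2310/(2π·23.5) = 0.001565 m·K/W
  R'_mineral wool = ln(0.173/0.0955)/(2πk) = 0.5942/(2π·0.0372) = 2.542 m·K/W
  R'_conv,out = 1/(2πr h) = 1/(2π·0.173·24.9) = 0.03695 m·K/W
ΣR = 0.001565 + 2.542 + 0.03695 = 2.581 m·K/W
Q' = ΔT/ΣR = (275 °C − 22.4 °C)/2.581 = 97.9 W/m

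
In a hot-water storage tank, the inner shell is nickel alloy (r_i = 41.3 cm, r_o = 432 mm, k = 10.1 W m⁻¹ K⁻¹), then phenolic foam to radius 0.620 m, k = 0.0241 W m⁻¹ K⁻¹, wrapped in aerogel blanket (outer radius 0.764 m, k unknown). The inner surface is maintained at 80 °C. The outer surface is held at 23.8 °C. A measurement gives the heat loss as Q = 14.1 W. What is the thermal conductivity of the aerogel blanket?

ΣR = ΔT/Q = |80 − 23.8|/14.1 = 3.986 K/W
Known resistances:
  R_nickel alloy = (1/0.413 − 1/0.432)/(4πk) = 0.1065/(4π·10.1) = 8.391×10^-4 K/W
  R_phenolic foam = (1/0.432 − 1/0.620)/(4πk) = 0.7019/(4π·0.0241) = 2.318 K/W
R_aerogel blanket = ΣR − ΣR_known = 3.986 − 2.319 = 1.667 K/W
(1/r₁−1/r₂)/(4πk) = 1.667 ⇒ k = 0.3040/(4π·1.667) = 0.0145 W/m·K

k = 0.0145 W/m·K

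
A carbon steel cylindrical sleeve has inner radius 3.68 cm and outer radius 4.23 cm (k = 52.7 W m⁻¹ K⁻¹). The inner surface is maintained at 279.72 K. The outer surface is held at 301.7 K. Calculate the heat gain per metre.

Q' = 52300 W/m

Q' = 2πk·ΔT/ln(r₂/r₁) = 2π × 52.7 × 21.98 / ln(0.0423/0.0368) = 52300 W/m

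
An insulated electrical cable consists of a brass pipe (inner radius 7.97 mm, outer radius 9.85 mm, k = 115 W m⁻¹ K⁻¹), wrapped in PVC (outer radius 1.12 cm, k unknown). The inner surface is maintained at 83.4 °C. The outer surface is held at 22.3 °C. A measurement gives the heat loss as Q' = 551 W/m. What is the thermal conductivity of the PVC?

k = 0.185 W/m·K

ΣR = ΔT/Q' = |83.4 − 22.3|/551 = 0.1109 m·K/W
Known resistances:
  R'_brass = ln(0.00985/0.00797)/(2πk) = 0.2118/(2π·115) = 2.931×10^-4 m·K/W
R_PVC = ΣR − ΣR_known = 0.1109 − 2.931×10^-4 = 0.1106 m·K/W
ln(r₂/r₁)/(2πk) = 0.1106 ⇒ k = 0.1284/(2π·0.1106) = 0.185 W/m·K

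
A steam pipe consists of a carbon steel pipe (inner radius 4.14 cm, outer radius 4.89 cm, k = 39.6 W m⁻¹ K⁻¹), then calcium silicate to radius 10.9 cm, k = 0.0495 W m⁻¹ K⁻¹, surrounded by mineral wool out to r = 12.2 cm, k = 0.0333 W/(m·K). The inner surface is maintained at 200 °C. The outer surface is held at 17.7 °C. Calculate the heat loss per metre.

Q' = 58.5 W/m

Series thermal resistances, inner to outer:
  R'_carbon steel = ln(0.0489/0.0414)/(2πk) = 0.1665/(2π·39.6) = 6.692×10^-4 m·K/W
  R'_calcium silicate = ln(0.109/0.0489)/(2πk) = 0.8016/(2π·0.0495) = 2.577 m·K/W
  R'_mineral wool = ln(0.122/0.109)/(2πk) = 0.1127/(2π·0.0333) = 0.5385 m·K/W
ΣR = 6.692×10^-4 + 2.577 + 0.5385 = 3.116 m·K/W
Q' = ΔT/ΣR = (200 °C − 17.7 °C)/3.116 = 58.5 W/m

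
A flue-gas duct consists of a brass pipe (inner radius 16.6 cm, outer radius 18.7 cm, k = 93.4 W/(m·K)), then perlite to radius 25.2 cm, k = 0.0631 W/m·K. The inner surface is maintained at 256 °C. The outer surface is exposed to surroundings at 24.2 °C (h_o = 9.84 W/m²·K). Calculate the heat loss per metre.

Treat each layer as a resistance in series:
  R'_brass = ln(0.187/0.166)/(2πk) = 0.1191/(2π·93.4) = 2.030×10^-4 m·K/W
  R'_perlite = ln(0.252/0.187)/(2πk) = 0.2983/(2π·0.0631) = 0.7524 m·K/W
  R'_conv,out = 1/(2πr h) = 1/(2π·0.252·9.84) = 0.06418 m·K/W
ΣR = 2.030×10^-4 + 0.7524 + 0.06418 = 0.8168 m·K/W
Q' = ΔT/ΣR = (256 °C − 24.2 °C)/0.8168 = 284 W/m

Q' = 284 W/m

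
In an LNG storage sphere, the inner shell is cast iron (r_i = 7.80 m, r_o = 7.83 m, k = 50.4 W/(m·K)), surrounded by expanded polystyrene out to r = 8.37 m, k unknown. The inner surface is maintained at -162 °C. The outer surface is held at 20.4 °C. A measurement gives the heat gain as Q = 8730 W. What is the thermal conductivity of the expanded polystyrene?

ΣR = ΔT/Q = |-162 − 20.4|/8730 = 0.02089 K/W
Known resistances:
  R_cast iron = (1/7.80 − 1/7.83)/(4πk) = 4.912×10^-4/(4π·50.4) = 7.756×10^-7 K/W
R_expanded polystyrene = ΣR − ΣR_known = 0.02089 − 7.756×10^-7 = 0.02089 K/W
(1/r₁−1/r₂)/(4πk) = 0.02089 ⇒ k = 0.008240/(4π·0.02089) = 0.0314 W/m·K

k = 0.0314 W/m·K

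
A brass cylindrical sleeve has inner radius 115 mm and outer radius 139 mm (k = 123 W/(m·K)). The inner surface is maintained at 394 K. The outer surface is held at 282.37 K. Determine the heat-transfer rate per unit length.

Q' = 4.55×10^5 W/m

Q' = 2πk·ΔT/ln(r₂/r₁) = 2π × 123 × 111.63 / ln(0.139/0.115) = 4.55×10^5 W/m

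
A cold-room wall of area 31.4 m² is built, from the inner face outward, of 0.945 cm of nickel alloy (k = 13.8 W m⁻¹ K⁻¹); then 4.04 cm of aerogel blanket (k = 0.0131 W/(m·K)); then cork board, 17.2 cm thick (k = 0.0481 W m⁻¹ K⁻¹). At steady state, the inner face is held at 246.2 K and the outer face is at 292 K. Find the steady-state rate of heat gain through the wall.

Q = 216 W

Resistance network (inner→outer):
  R_nickel alloy = L/(kA) = 0.00945/(13.8·31.4) = 2.181×10^-5 K/W
  R_aerogel blanket = L/(kA) = 0.0404/(0.0131·31.4) = 0.09822 K/W
  R_cork board = L/(kA) = 0.172/(0.0481·31.4) = 0.1139 K/W
ΣR = 2.181×10^-5 + 0.09822 + 0.1139 = 0.2121 K/W
Q = ΔT/ΣR = (246.2 K − 292 K)/0.2121 = -216 W
(Negative Q ⇒ heat flows inward; heat gain = 216 W.)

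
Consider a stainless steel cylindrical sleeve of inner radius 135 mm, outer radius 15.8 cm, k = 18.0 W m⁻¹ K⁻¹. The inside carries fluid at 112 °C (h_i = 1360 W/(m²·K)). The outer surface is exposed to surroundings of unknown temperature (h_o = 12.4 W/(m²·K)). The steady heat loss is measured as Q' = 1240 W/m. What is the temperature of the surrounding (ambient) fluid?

T_out = 8.5 °C

Sum the resistances:
  R'_conv,in = 1/(2πr h) = 1/(2π·0.135·1360) = 8.669×10^-4 m·K/W
  R'_stainless steel = ln(0.158/0.135)/(2πk) = 0.1573/(2π·18.0) = 0.001391 m·K/W
  R'_conv,out = 1/(2πr h) = 1/(2π·0.158·12.4) = 0.08123 m·K/W
ΣR = 0.08349 m·K/W
ΔT = Q'·ΣR = 1240 × 0.08349 = 103.5 K
Heat flows outward, so T_out = T_in − ΔT = 112 − 103.5 = 8.5 °C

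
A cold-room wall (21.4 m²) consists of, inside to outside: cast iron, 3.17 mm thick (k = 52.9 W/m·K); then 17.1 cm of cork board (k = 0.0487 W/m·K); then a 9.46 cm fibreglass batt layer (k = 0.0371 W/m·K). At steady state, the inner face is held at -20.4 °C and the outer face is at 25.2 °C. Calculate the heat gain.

Resistance network (inner→outer):
  R_cast iron = L/(kA) = 0.00317/(52.9·21.4) = 2.800×10^-6 K/W
  R_cork board = L/(kA) = 0.171/(0.0487·21.4) = 0.1641 K/W
  R_fibreglass batt = L/(kA) = 0.0946/(0.0371·21.4) = 0.1192 K/W
ΣR = 2.800×10^-6 + 0.1641 + 0.1192 = 0.2833 K/W
Q = ΔT/ΣR = (-20.4 °C − 25.2 °C)/0.2833 = -161 W
(Negative Q ⇒ heat flows inward; heat gain = 161 W.)

Q = 161 W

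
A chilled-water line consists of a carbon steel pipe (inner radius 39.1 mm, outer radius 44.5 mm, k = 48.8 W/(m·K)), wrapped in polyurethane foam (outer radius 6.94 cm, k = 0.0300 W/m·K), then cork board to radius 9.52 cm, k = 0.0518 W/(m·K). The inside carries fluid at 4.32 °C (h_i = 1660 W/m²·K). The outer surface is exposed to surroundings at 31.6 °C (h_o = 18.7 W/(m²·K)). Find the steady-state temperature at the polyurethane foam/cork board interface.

T = 23.1 °C

Series thermal resistances, inner to outer:
  R'_conv,in = 1/(2πr h) = 1/(2π·0.0391·1660) = 0.002452 m·K/W
  R'_carbon steel = ln(0.0445/0.0391)/(2πk) = 0.1294/(2π·48.8) = 4.219×10^-4 m·K/W
  R'_polyurethane foam = ln(0.0694/0.0445)/(2πk) = 0.4444/(2π·0.0300) = 2.358 m·K/W
  R'_cork board = ln(0.0952/0.0694)/(2πk) = 0.3161/(2π·0.0518) = 0.9712 m·K/W
  R'_conv,out = 1/(2πr h) = 1/(2π·0.0952·18.7) = 0.08940 m·K/W
ΣR = 0.002452 + 4.219×10^-4 + 2.358 + 0.9712 + 0.08940 = 3.421 m·K/W
Q' = ΔT/ΣR = (4.32 °C − 31.6 °C)/3.421 = -7.974 W/m
From the inner boundary to the polyurethane foam/cork board interface, ΣR_partial = 2.361 m·K/W.
T_interface = T_in − Q'·ΣR_partial = 4.32 °C − (-7.974)(2.361) = 23.1 °C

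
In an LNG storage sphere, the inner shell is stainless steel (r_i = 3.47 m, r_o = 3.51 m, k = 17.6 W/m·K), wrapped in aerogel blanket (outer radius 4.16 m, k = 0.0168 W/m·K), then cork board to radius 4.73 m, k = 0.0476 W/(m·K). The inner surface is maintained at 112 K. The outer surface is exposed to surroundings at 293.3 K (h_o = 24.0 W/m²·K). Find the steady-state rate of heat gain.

Resistance network (inner→outer):
  R_stainless steel = (1/3.47 − 1/3.51)/(4πk) = 0.003284/(4π·17.6) = 1.485×10^-5 K/W
  R_aerogel blanket = (1/3.51 − 1/4.16)/(4πk) = 0.04452/(4π·0.0168) = 0.2109 K/W
  R_cork board = (1/4.16 − 1/4.73)/(4πk) = 0.02897/(4π·0.0476) = 0.04843 K/W
  R_conv,out = 1/(4πr²h) = 1/(4π·4.73²·24.0) = 1.482×10^-4 K/W
ΣR = 1.485×10^-5 + 0.2109 + 0.04843 + 1.482×10^-4 = 0.2595 K/W
Q = ΔT/ΣR = (112 K − 293.3 K)/0.2595 = -699 W
(Negative Q ⇒ heat flows inward; heat gain = 699 W.)

Q = 699 W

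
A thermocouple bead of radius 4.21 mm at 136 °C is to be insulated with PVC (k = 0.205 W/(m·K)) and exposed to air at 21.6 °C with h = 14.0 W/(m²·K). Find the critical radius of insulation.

For a sphere, r_cr = 2k_ins/h = 2·0.205/14.0 = 0.0293 m = 2.93 cm

r_cr = 2.93 cm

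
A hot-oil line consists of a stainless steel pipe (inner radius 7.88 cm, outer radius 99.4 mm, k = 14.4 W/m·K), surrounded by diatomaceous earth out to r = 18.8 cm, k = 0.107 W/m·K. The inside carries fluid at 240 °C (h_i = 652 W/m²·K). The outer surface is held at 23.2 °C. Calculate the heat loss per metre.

Resistance network (inner→outer):
  R'_conv,in = 1/(2πr h) = 1/(2π·0.0788·652) = 0.003098 m·K/W
  R'_stainless steel = ln(0.0994/0.0788)/(2πk) = 0.2322/(2π·14.4) = 0.002567 m·K/W
  R'_diatomaceous earth = ln(0.188/0.0994)/(2πk) = 0.6373/(2π·0.107) = 0.9479 m·K/W
ΣR = 0.003098 + 0.002567 + 0.9479 = 0.9536 m·K/W
Q' = ΔT/ΣR = (240 °C − 23.2 °C)/0.9536 = 227 W/m

Q' = 227 W/m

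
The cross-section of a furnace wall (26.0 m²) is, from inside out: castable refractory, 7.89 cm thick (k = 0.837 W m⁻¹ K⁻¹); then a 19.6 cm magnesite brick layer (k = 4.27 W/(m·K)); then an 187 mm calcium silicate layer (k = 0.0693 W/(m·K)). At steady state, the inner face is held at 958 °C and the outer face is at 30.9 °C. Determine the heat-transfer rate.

Q = 8.49 kW

Treat each layer as a resistance in series:
  R_castable refractory = L/(kA) = 0.0789/(0.837·26.0) = 0.003626 K/W
  R_magnesite brick = L/(kA) = 0.196/(4.27·26.0) = 0.001765 K/W
  R_calcium silicate = L/(kA) = 0.187/(0.0693·26.0) = 0.1038 K/W
ΣR = 0.003626 + 0.001765 + 0.1038 = 0.1092 K/W
Q = ΔT/ΣR = (958 °C − 30.9 °C)/0.1092 = 8490 W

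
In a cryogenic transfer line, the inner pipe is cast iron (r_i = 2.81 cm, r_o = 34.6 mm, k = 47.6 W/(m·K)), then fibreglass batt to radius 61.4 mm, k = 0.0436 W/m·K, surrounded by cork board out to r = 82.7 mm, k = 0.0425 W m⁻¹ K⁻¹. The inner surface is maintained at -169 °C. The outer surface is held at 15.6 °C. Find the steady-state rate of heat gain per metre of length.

Treat each layer as a resistance in series:
  R'_cast iron = ln(0.0346/0.0281)/(2πk) = 0.2081/(2π·47.6) = 6.957×10^-4 m·K/W
  R'_fibreglass batt = ln(0.0614/0.0346)/(2πk) = 0.5736/(2π·0.0436) = 2.094 m·K/W
  R'_cork board = ln(0.0827/0.0614)/(2πk) = 0.2978/(2π·0.0425) = 1.115 m·K/W
ΣR = 6.957×10^-4 + 2.094 + 1.115 = 3.210 m·K/W
Q' = ΔT/ΣR = (-169 °C − 15.6 °C)/3.210 = -57.5 W/m
(Negative Q' ⇒ heat flows inward; heat gain = 57.5 W/m.)

Q' = 57.5 W/m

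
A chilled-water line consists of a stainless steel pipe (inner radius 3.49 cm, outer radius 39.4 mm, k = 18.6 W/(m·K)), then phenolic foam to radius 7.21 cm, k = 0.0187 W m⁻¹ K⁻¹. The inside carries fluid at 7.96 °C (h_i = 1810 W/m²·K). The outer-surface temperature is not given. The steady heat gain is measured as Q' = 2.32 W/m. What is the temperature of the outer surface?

Sum the resistances:
  R'_conv,in = 1/(2πr h) = 1/(2π·0.0349·1810) = 0.002520 m·K/W
  R'_stainless steel = ln(0.0394/0.0349)/(2πk) = 0.1213/(2π·18.6) = 0.001038 m·K/W
  R'_phenolic foam = ln(0.0721/0.0394)/(2πk) = 0.6043/(2π·0.0187) = 5.143 m·K/W
ΣR = 5.147 m·K/W
ΔT = Q'·ΣR = 2.32 × 5.147 = 11.94 K
Heat flows inward, so T_out = T_in + ΔT = 7.96 + 11.94 = 19.9 °C

T_out = 19.9 °C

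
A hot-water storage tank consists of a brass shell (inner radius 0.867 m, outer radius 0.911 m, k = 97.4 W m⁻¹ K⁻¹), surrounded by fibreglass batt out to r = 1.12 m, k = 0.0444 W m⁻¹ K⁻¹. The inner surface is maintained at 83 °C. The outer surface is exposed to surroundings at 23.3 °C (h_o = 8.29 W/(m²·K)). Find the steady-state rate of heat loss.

Treat each layer as a resistance in series:
  R_brass = (1/0.867 − 1/0.911)/(4πk) = 0.05571/(4π·97.4) = 4.551×10^-5 K/W
  R_fibreglass batt = (1/0.911 − 1/1.12)/(4πk) = 0.2048/(4π·0.0444) = 0.3671 K/W
  R_conv,out = 1/(4πr²h) = 1/(4π·1.12²·8.29) = 0.007652 K/W
ΣR = 4.551×10^-5 + 0.3671 + 0.007652 = 0.3748 K/W
Q = ΔT/ΣR = (83 °C − 23.3 °C)/0.3748 = 159 W

Q = 159 W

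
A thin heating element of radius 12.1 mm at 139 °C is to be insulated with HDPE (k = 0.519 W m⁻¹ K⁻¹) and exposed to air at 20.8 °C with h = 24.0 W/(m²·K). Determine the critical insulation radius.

r_cr = 2.16 cm

For a cylinder, r_cr = k_ins/h = 0.519/24.0 = 0.0216 m = 2.16 cm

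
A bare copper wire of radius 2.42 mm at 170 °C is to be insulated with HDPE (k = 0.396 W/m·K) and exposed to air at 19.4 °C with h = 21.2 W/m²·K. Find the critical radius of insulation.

For a cylinder, r_cr = k_ins/h = 0.396/21.2 = 0.0187 m = 1.87 cm

r_cr = 1.87 cm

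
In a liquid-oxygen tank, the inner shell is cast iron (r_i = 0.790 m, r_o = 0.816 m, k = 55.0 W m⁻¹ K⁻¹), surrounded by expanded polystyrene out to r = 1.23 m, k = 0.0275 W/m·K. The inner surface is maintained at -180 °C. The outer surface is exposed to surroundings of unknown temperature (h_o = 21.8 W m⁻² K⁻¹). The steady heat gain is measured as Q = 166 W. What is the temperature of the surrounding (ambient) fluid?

T_out = 18.5 °C

Series resistances:
  R_cast iron = (1/0.790 − 1/0.816)/(4πk) = 0.04033/(4π·55.0) = 5.836×10^-5 K/W
  R_expanded polystyrene = (1/0.816 − 1/1.23)/(4πk) = 0.4125/(4π·0.0275) = 1.194 K/W
  R_conv,out = 1/(4πr²h) = 1/(4π·1.23²·21.8) = 0.002413 K/W
ΣR = 1.196 K/W
ΔT = Q·ΣR = 166 × 1.196 = 198.5 K
Heat flows inward, so T_out = T_in + ΔT = -180 + 198.5 = 18.5 °C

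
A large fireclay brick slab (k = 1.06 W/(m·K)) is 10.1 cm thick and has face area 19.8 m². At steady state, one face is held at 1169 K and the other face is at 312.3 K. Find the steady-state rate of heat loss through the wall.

Q = kA·ΔT/L = 1.06 × 19.8 × |1169 K − 312.3 K| / 0.101 = 1.78×10^5 W

Q = 178 kW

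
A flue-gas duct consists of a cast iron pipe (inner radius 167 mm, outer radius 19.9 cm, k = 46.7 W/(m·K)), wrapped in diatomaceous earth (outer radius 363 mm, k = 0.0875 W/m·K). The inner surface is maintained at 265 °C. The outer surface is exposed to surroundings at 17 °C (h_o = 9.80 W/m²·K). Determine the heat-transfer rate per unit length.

Treat each layer as a resistance in series:
  R'_cast iron = ln(0.199/0.167)/(2πk) = 0.1753/(2π·46.7) = 5.975×10^-4 m·K/W
  R'_diatomaceous earth = ln(0.363/0.199)/(2πk) = 0.6011/(2π·0.0875) = 1.093 m·K/W
  R'_conv,out = 1/(2πr h) = 1/(2π·0.363·9.80) = 0.04474 m·K/W
ΣR = 5.975×10^-4 + 1.093 + 0.04474 = 1.138 m·K/W
Q' = ΔT/ΣR = (265 °C − 17 °C)/1.138 = 218 W/m

Q' = 218 W/m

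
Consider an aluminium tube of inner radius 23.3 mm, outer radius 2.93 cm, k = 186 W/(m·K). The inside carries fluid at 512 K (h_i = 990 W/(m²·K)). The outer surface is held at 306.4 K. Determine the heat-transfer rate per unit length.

Q' = 29000 W/m

Resistance network (inner→outer):
  R'_conv,in = 1/(2πr h) = 1/(2π·0.0233·990) = 0.006900 m·K/W
  R'_aluminium = ln(0.0293/0.0233)/(2πk) = 0.2291/(2π·186) = 1.961×10^-4 m·K/W
ΣR = 0.006900 + 1.961×10^-4 = 0.007096 m·K/W
Q' = ΔT/ΣR = (512 K − 306.4 K)/0.007096 = 29000 W/m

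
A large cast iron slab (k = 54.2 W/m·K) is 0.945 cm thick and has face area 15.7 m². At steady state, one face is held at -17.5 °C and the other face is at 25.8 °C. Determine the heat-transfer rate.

Q = 3.90×10^6 W

Q = kA·ΔT/L = 54.2 × 15.7 × |-17.5 °C − 25.8 °C| / 0.00945 = 3.90×10^6 W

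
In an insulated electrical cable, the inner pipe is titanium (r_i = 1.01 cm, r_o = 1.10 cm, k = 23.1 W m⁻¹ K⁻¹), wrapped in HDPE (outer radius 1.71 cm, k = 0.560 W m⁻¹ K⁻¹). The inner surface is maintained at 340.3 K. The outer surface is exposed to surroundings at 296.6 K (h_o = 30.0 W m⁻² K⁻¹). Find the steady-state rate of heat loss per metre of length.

Q' = 100 W/m

Resistance network (inner→outer):
  R'_titanium = ln(0.0110/0.0101)/(2πk) = 0.08536/(2π·23.1) = 5.881×10^-4 m·K/W
  R'_HDPE = ln(0.0171/0.0110)/(2πk) = 0.4412/(2π·0.560) = 0.1254 m·K/W
  R'_conv,out = 1/(2πr h) = 1/(2π·0.0171·30.0) = 0.3102 m·K/W
ΣR = 5.881×10^-4 + 0.1254 + 0.3102 = 0.4362 m·K/W
Q' = ΔT/ΣR = (340.3 K − 296.6 K)/0.4362 = 100 W/m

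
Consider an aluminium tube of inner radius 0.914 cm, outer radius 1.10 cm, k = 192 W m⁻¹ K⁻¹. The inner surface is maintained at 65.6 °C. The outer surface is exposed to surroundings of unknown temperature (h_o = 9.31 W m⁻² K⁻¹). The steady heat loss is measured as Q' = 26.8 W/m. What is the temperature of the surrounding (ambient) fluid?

Series resistances:
  R'_aluminium = ln(0.0110/0.00914)/(2πk) = 0.1852/(2π·192) = 1.535×10^-4 m·K/W
  R'_conv,out = 1/(2πr h) = 1/(2π·0.0110·9.31) = 1.554 m·K/W
ΣR = 1.554 m·K/W
ΔT = Q'·ΣR = 26.8 × 1.554 = 41.65 K
Heat flows outward, so T_out = T_in − ΔT = 65.6 − 41.65 = 23.9 °C

T_out = 23.9 °C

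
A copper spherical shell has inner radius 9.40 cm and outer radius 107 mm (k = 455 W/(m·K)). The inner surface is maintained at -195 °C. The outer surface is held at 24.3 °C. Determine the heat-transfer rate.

Q = 4πk·ΔT/(1/r₁ − 1/r₂) = 4π × 455 × 219.3 / (1/0.0940 − 1/0.107) = 9.70×10^5 W

Q = 970 kW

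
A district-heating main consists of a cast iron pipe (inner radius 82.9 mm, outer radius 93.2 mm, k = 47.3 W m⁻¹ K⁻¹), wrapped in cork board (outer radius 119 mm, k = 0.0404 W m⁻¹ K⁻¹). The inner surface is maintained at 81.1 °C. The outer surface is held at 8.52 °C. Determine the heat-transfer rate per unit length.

Series thermal resistances, inner to outer:
  R'_cast iron = ln(0.0932/0.0829)/(2πk) = 0.1171/(2π·47.3) = 3.941×10^-4 m·K/W
  R'_cork board = ln(0.119/0.0932)/(2πk) = 0.2444/(2π·0.0404) = 0.9627 m·K/W
ΣR = 3.941×10^-4 + 0.9627 = 0.9631 m·K/W
Q' = ΔT/ΣR = (81.1 °C − 8.52 °C)/0.9631 = 75.4 W/m

Q' = 75.4 W/m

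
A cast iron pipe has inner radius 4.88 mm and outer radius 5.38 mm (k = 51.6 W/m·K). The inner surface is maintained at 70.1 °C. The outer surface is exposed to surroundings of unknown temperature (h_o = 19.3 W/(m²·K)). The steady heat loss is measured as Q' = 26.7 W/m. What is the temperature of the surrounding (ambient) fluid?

T_out = 29.2 °C

Sum the resistances:
  R'_cast iron = ln(0.00538/0.00488)/(2πk) = 0.09754/(2π·51.6) = 3.009×10^-4 m·K/W
  R'_conv,out = 1/(2πr h) = 1/(2π·0.00538·19.3) = 1.533 m·K/W
ΣR = 1.533 m·K/W
ΔT = Q'·ΣR = 26.7 × 1.533 = 40.93 K
Heat flows outward, so T_out = T_in − ΔT = 70.1 − 40.93 = 29.2 °C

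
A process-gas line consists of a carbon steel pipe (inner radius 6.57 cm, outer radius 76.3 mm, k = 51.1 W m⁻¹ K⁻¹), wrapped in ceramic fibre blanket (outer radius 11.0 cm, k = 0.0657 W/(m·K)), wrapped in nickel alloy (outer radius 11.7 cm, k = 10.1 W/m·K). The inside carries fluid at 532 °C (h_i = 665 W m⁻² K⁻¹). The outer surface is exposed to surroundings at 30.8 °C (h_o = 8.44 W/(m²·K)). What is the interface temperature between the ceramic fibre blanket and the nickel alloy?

T = 108 °C

Treat each layer as a resistance in series:
  R'_conv,in = 1/(2πr h) = 1/(2π·0.0657·665) = 0.003643 m·K/W
  R'_carbon steel = ln(0.0763/0.0657)/(2πk) = 0.1496/(2π·51.1) = 4.659×10^-4 m·K/W
  R'_ceramic fibre blanket = ln(0.110/0.0763)/(2πk) = 0.3658/(2π·0.0657) = 0.8862 m·K/W
  R'_nickel alloy = ln(0.117/0.110)/(2πk) = 0.06169/(2π·10.1) = 9.722×10^-4 m·K/W
  R'_conv,out = 1/(2πr h) = 1/(2π·0.117·8.44) = 0.1612 m·K/W
ΣR = 0.003643 + 4.659×10^-4 + 0.8862 + 9.722×10^-4 + 0.1612 = 1.052 m·K/W
Q' = ΔT/ΣR = (532 °C − 30.8 °C)/1.052 = 476.4 W/m
From the inner boundary to the ceramic fibre blanket/nickel alloy interface, ΣR_partial = 0.8903 m·K/W.
T_interface = T_in − Q'·ΣR_partial = 532 °C − (476.4)(0.8903) = 108 °C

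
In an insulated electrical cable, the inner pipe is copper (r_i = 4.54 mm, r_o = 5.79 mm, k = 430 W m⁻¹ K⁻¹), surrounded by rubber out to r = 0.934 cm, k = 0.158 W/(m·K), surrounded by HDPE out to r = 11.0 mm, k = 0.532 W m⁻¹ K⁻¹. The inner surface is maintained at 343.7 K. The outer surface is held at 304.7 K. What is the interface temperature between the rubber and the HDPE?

T = 308.3 K

Treat each layer as a resistance in series:
  R'_copper = ln(0.00579/0.00454)/(2πk) = 0.2432/(2π·430) = 9.002×10^-5 m·K/W
  R'_rubber = ln(0.00934/0.00579)/(2πk) = 0.4782/(2π·0.158) = 0.4817 m·K/W
  R'_HDPE = ln(0.0110/0.00934)/(2πk) = 0.1636/(2π·0.532) = 0.04894 m·K/W
ΣR = 9.002×10^-5 + 0.4817 + 0.04894 = 0.5307 m·K/W
Q' = ΔT/ΣR = (343.7 K − 304.7 K)/0.5307 = 73.49 W/m
From the inner boundary to the rubber/HDPE interface, ΣR_partial = 0.4818 m·K/W.
T_interface = T_in − Q'·ΣR_partial = 343.7 K − (73.49)(0.4818) = 308.3 K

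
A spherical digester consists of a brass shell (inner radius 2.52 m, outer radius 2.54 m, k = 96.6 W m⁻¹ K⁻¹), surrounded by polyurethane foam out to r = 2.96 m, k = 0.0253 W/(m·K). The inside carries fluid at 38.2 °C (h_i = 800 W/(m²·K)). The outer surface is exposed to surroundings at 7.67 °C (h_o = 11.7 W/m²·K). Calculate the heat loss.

Resistance network (inner→outer):
  R_conv,in = 1/(4πr²h) = 1/(4π·2.52²·800) = 1.566×10^-5 K/W
  R_brass = (1/2.52 − 1/2.54)/(4πk) = 0.003125/(4π·96.6) = 2.574×10^-6 K/W
  R_polyurethane foam = (1/2.54 − 1/2.96)/(4πk) = 0.05586/(4π·0.0253) = 0.1757 K/W
  R_conv,out = 1/(4πr²h) = 1/(4π·2.96²·11.7) = 7.763×10^-4 K/W
ΣR = 1.566×10^-5 + 2.574×10^-6 + 0.1757 + 7.763×10^-4 = 0.1765 K/W
Q = ΔT/ΣR = (38.2 °C − 7.67 °C)/0.1765 = 173 W

Q = 173 W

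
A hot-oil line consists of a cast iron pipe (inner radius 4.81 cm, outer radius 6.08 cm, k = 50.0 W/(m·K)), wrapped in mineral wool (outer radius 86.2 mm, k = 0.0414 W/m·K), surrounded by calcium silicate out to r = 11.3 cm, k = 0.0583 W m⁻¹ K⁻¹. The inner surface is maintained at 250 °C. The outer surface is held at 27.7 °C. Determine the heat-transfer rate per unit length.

Q' = 107 W/m

Series thermal resistances, inner to outer:
  R'_cast iron = ln(0.0608/0.0481)/(2πk) = 0.2343/(2π·50.0) = 7.458×10^-4 m·K/W
  R'_mineral wool = ln(0.0862/0.0608)/(2πk) = 0.3491/(2π·0.0414) = 1.342 m·K/W
  R'_calcium silicate = ln(0.113/0.0862)/(2πk) = 0.2707/(2π·0.0583) = 0.7390 m·K/W
ΣR = 7.458×10^-4 + 1.342 + 0.7390 = 2.082 m·K/W
Q' = ΔT/ΣR = (250 °C − 27.7 °C)/2.082 = 107 W/m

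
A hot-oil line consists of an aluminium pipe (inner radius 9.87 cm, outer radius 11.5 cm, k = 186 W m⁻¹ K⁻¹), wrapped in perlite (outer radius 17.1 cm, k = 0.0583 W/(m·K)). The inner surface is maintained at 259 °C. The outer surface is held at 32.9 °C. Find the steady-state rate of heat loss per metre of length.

Q' = 209 W/m

Series thermal resistances, inner to outer:
  R'_aluminium = ln(0.115/0.0987)/(2πk) = 0.1528/(2π·186) = 1.308×10^-4 m·K/W
  R'_perlite = ln(0.171/0.115)/(2πk) = 0.3967/(2π·0.0583) = 1.083 m·K/W
ΣR = 1.308×10^-4 + 1.083 = 1.083 m·K/W
Q' = ΔT/ΣR = (259 °C − 32.9 °C)/1.083 = 209 W/m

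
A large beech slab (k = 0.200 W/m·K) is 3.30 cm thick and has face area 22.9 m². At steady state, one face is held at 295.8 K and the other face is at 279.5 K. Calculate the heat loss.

Q = kA·ΔT/L = 0.200 × 22.9 × |295.8 K − 279.5 K| / 0.0330 = 2260 W

Q = 2.26 kW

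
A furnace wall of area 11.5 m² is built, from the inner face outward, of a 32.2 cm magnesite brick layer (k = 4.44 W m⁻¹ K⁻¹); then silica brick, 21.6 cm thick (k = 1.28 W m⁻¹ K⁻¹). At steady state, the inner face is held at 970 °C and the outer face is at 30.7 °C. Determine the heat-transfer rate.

Q = 44800 W

Resistance network (inner→outer):
  R_magnesite brick = L/(kA) = 0.322/(4.44·11.5) = 0.006306 K/W
  R_silica brick = L/(kA) = 0.216/(1.28·11.5) = 0.01467 K/W
ΣR = 0.006306 + 0.01467 = 0.02098 K/W
Q = ΔT/ΣR = (970 °C − 30.7 °C)/0.02098 = 44800 W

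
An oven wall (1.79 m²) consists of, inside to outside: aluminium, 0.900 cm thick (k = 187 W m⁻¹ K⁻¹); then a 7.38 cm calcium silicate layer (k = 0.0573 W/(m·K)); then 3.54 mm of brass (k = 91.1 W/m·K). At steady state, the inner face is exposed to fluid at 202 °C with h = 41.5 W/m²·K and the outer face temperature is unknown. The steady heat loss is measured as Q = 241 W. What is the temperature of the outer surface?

Series resistances:
  R_conv,in = 1/(hA) = 1/(41.5·1.79) = 0.01346 K/W
  R_aluminium = L/(kA) = 0.00900/(187·1.79) = 2.689×10^-5 K/W
  R_calcium silicate = L/(kA) = 0.0738/(0.0573·1.79) = 0.7195 K/W
  R_brass = L/(kA) = 0.00354/(91.1·1.79) = 2.171×10^-5 K/W
ΣR = 0.7330 K/W
ΔT = Q·ΣR = 241 × 0.7330 = 176.7 K
Heat flows outward, so T_out = T_in − ΔT = 202 − 176.7 = 25.3 °C

T_out = 25.3 °C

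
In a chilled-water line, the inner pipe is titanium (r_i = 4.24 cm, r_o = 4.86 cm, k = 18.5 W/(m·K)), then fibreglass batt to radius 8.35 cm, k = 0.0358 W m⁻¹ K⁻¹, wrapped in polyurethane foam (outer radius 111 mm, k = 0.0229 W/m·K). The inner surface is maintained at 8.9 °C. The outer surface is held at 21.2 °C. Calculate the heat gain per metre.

Resistance network (inner→outer):
  R'_titanium = ln(0.0486/0.0424)/(2πk) = 0.1365/(2π·18.5) = 0.001174 m·K/W
  R'_fibreglass batt = ln(0.0835/0.0486)/(2πk) = 0.5412/(2π·0.0358) = 2.406 m·K/W
  R'_polyurethane foam = ln(0.111/0.0835)/(2πk) = 0.2847/(2π·0.0229) = 1.979 m·K/W
ΣR = 0.001174 + 2.406 + 1.979 = 4.386 m·K/W
Q' = ΔT/ΣR = (8.9 °C − 21.2 °C)/4.386 = -2.80 W/m
(Negative Q' ⇒ heat flows inward; heat gain = 2.80 W/m.)

Q' = 2.80 W/m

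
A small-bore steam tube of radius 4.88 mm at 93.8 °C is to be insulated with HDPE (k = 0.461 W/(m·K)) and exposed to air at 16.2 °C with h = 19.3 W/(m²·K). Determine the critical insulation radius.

For a cylinder, r_cr = k_ins/h = 0.461/19.3 = 0.0239 m = 2.39 cm

r_cr = 2.39 cm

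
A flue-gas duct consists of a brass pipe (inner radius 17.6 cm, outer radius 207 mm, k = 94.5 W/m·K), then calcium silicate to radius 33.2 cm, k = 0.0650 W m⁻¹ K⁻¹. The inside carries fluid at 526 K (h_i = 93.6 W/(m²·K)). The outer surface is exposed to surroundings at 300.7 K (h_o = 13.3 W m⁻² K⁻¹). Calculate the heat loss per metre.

Resistance network (inner→outer):
  R'_conv,in = 1/(2πr h) = 1/(2π·0.176·93.6) = 0.009661 m·K/W
  R'_brass = ln(0.207/0.176)/(2πk) = 0.1622/(2π·94.5) = 2.732×10^-4 m·K/W
  R'_calcium silicate = ln(0.332/0.207)/(2πk) = 0.4724/(2π·0.0650) = 1.157 m·K/W
  R'_conv,out = 1/(2πr h) = 1/(2π·0.332·13.3) = 0.03604 m·K/W
ΣR = 0.009661 + 2.732×10^-4 + 1.157 + 0.03604 = 1.203 m·K/W
Q' = ΔT/ΣR = (526 K − 300.7 K)/1.203 = 187 W/m

Q' = 187 W/m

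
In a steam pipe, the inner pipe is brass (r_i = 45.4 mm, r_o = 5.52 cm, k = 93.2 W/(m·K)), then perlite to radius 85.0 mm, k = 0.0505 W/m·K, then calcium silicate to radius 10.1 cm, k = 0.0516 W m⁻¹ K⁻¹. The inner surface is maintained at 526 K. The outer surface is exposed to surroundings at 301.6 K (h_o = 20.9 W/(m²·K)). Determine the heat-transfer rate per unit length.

Q' = 114 W/m

Series thermal resistances, inner to outer:
  R'_brass = ln(0.0552/0.0454)/(2πk) = 0.1955/(2π·93.2) = 3.338×10^-4 m·K/W
  R'_perlite = ln(0.0850/0.0552)/(2πk) = 0.4317/(2π·0.0505) = 1.361 m·K/W
  R'_calcium silicate = ln(0.101/0.0850)/(2πk) = 0.1725/(2π·0.0516) = 0.5320 m·K/W
  R'_conv,out = 1/(2πr h) = 1/(2π·0.101·20.9) = 0.07540 m·K/W
ΣR = 3.338×10^-4 + 1.361 + 0.5320 + 0.07540 = 1.969 m·K/W
Q' = ΔT/ΣR = (526 K − 301.6 K)/1.969 = 114 W/m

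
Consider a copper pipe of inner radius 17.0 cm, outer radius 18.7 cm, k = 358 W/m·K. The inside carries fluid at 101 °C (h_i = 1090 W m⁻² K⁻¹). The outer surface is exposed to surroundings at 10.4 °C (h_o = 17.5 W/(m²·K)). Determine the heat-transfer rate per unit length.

Resistance network (inner→outer):
  R'_conv,in = 1/(2πr h) = 1/(2π·0.170·1090) = 8.589×10^-4 m·K/W
  R'_copper = ln(0.187/0.170)/(2πk) = 0.09531/(2π·358) = 4.237×10^-5 m·K/W
  R'_conv,out = 1/(2πr h) = 1/(2π·0.187·17.5) = 0.04863 m·K/W
ΣR = 8.589×10^-4 + 4.237×10^-5 + 0.04863 = 0.04953 m·K/W
Q' = ΔT/ΣR = (101 °C − 10.4 °C)/0.04953 = 1830 W/m

Q' = 1830 W/m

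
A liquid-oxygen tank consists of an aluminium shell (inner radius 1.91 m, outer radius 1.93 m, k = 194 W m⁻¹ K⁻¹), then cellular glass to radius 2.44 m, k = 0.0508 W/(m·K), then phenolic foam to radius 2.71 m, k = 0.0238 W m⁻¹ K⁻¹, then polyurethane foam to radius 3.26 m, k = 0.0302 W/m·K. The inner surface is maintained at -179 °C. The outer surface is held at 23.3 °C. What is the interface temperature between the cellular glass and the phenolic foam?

T = -106 °C

Series thermal resistances, inner to outer:
  R_aluminium = (1/1.91 − 1/1.93)/(4πk) = 0.005425/(4π·194) = 2.226×10^-6 K/W
  R_cellular glass = (1/1.93 − 1/2.44)/(4πk) = 0.1083/(4π·0.0508) = 0.1696 K/W
  R_phenolic foam = (1/2.44 − 1/2.71)/(4πk) = 0.04083/(4π·0.0238) = 0.1365 K/W
  R_polyurethane foam = (1/2.71 − 1/3.26)/(4πk) = 0.06226/(4π·0.0302) = 0.1640 K/W
ΣR = 2.226×10^-6 + 0.1696 + 0.1365 + 0.1640 = 0.4701 K/W
Q = ΔT/ΣR = (-179 °C − 23.3 °C)/0.4701 = -430.3 W
From the inner boundary to the cellular glass/phenolic foam interface, ΣR_partial = 0.1696 K/W.
T_interface = T_in − Q·ΣR_partial = -179 °C − (-430.3)(0.1696) = -106 °C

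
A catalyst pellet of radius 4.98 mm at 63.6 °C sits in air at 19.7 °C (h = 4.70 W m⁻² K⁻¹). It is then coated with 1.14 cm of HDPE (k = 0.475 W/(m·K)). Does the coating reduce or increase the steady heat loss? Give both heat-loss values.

increases: 0.0643 → 0.507 W

Critical radius for a sphere: r_cr = 2k/h = 0.202 m = 20.2 cm.
Outer radius after coating: r₂ = 0.00498 + 0.0114 = 0.01638 m.
Since r₁ < r_cr and r₂ ≤ r_cr, the coating moves toward the maximum at r_cr — heat loss rises.
Bare: R = 1/(4πr₁²h) = 682.7 K/W; Q = 43.9/682.7 = 0.0643 W.
Coated: R = R_cond + R_conv = 86.52 K/W; Q = 43.9/86.52 = 0.507 W.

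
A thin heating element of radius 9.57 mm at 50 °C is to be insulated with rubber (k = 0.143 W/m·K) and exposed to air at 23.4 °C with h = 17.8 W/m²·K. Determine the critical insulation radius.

For a cylinder, r_cr = k_ins/h = 0.143/17.8 = 0.00803 m = 0.803 cm

r_cr = 0.803 cm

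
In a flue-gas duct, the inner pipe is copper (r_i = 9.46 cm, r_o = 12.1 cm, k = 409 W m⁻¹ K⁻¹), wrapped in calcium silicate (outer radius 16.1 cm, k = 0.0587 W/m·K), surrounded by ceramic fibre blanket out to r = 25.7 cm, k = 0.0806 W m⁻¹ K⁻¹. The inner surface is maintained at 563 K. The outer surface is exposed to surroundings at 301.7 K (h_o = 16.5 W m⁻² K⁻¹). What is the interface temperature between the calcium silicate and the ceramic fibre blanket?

Series thermal resistances, inner to outer:
  R'_copper = ln(0.121/0.0946)/(2πk) = 0.2461/(2π·409) = 9.578×10^-5 m·K/W
  R'_calcium silicate = ln(0.161/0.121)/(2πk) = 0.2856/(2π·0.0587) = 0.7744 m·K/W
  R'_ceramic fibre blanket = ln(0.257/0.161)/(2πk) = 0.4677/(2π·0.0806) = 0.9235 m·K/W
  R'_conv,out = 1/(2πr h) = 1/(2π·0.257·16.5) = 0.03753 m·K/W
ΣR = 9.578×10^-5 + 0.7744 + 0.9235 + 0.03753 = 1.736 m·K/W
Q' = ΔT/ΣR = (563 K − 301.7 K)/1.736 = 150.5 W/m
From the inner boundary to the calcium silicate/ceramic fibre blanket interface, ΣR_partial = 0.7745 m·K/W.
T_interface = T_in − Q'·ΣR_partial = 563 K − (150.5)(0.7745) = 446 K

T = 446 K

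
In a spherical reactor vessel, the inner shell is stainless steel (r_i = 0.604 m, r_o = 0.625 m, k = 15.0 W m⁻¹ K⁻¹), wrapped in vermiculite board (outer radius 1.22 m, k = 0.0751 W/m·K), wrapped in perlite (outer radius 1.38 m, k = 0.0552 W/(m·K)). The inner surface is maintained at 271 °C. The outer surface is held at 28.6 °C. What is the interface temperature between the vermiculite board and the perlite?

Series thermal resistances, inner to outer:
  R_stainless steel = (1/0.604 − 1/0.625)/(4πk) = 0.05563/(4π·15.0) = 2.951×10^-4 K/W
  R_vermiculite board = (1/0.625 − 1/1.22)/(4πk) = 0.7803/(4π·0.0751) = 0.8269 K/W
  R_perlite = (1/1.22 − 1/1.38)/(4πk) = 0.09503/(4π·0.0552) = 0.1370 K/W
ΣR = 2.951×10^-4 + 0.8269 + 0.1370 = 0.9642 K/W
Q = ΔT/ΣR = (271 °C − 28.6 °C)/0.9642 = 251.4 W
From the inner boundary to the vermiculite board/perlite interface, ΣR_partial = 0.8272 K/W.
T_interface = T_in − Q·ΣR_partial = 271 °C − (251.4)(0.8272) = 63.0 °C

T = 63.0 °C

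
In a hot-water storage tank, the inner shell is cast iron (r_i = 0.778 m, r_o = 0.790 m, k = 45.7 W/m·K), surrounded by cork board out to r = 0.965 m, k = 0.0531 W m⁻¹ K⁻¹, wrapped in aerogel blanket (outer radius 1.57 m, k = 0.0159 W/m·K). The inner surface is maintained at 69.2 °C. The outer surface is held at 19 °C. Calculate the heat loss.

Resistance network (inner→outer):
  R_cast iron = (1/0.778 − 1/0.790)/(4πk) = 0.01952/(4π·45.7) = 3.400×10^-5 K/W
  R_cork board = (1/0.790 − 1/0.965)/(4πk) = 0.2296/(4π·0.0531) = 0.3440 K/W
  R_aerogel blanket = (1/0.965 − 1/1.57)/(4πk) = 0.3993/(4π·0.0159) = 1.999 K/W
ΣR = 3.400×10^-5 + 0.3440 + 1.999 = 2.343 K/W
Q = ΔT/ΣR = (69.2 °C − 19 °C)/2.343 = 21.4 W

Q = 21.4 W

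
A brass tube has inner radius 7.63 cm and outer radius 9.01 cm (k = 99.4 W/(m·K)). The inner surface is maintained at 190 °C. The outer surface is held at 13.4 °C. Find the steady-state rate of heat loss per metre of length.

Q' = 2πk·ΔT/ln(r₂/r₁) = 2π × 99.4 × 176.6 / ln(0.0901/0.0763) = 6.63×10^5 W/m

Q' = 6.63×10^5 W/m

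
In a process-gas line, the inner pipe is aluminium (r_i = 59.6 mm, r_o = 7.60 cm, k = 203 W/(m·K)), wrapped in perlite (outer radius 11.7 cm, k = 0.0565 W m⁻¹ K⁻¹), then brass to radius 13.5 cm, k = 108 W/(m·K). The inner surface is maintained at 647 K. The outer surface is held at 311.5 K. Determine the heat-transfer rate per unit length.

Resistance network (inner→outer):
  R'_aluminium = ln(0.0760/0.0596)/(2πk) = 0.2431/(2π·203) = 1.906×10^-4 m·K/W
  R'_perlite = ln(0.117/0.0760)/(2πk) = 0.4314/(2π·0.0565) = 1.215 m·K/W
  R'_brass = ln(0.135/0.117)/(2πk) = 0.1431/(2π·108) = 2.109×10^-4 m·K/W
ΣR = 1.906×10^-4 + 1.215 + 2.109×10^-4 = 1.215 m·K/W
Q' = ΔT/ΣR = (647 K − 311.5 K)/1.215 = 276 W/m

Q' = 276 W/m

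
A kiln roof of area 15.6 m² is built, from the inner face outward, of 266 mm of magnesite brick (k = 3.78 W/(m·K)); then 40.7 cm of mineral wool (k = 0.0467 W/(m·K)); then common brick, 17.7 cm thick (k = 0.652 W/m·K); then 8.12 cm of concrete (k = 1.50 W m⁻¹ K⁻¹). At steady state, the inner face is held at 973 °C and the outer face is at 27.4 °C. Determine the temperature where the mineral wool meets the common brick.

Resistance network (inner→outer):
  R_magnesite brick = L/(kA) = 0.266/(3.78·15.6) = 0.004511 K/W
  R_mineral wool = L/(kA) = 0.407/(0.0467·15.6) = 0.5587 K/W
  R_common brick = L/(kA) = 0.177/(0.652·15.6) = 0.01740 K/W
  R_concrete = L/(kA) = 0.0812/(1.50·15.6) = 0.003470 K/W
ΣR = 0.004511 + 0.5587 + 0.01740 + 0.003470 = 0.5841 K/W
Q = ΔT/ΣR = (973 °C − 27.4 °C)/0.5841 = 1619 W
From the inner boundary to the mineral wool/common brick interface, ΣR_partial = 0.5632 K/W.
T_interface = T_in − Q·ΣR_partial = 973 °C − (1619)(0.5632) = 61.2 °C

T = 61.2 °C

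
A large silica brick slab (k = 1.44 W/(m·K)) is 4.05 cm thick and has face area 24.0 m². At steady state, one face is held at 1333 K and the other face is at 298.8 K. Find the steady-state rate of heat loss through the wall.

Q = 883 kW

Q = kA·ΔT/L = 1.44 × 24.0 × |1333 K − 298.8 K| / 0.0405 = 8.83×10^5 W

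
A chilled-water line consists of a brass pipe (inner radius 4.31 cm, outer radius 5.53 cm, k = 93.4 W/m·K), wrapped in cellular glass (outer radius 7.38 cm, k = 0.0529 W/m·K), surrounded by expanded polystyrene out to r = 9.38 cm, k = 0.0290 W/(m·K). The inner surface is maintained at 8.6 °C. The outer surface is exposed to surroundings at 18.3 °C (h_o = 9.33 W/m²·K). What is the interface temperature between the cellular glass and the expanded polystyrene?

T = 12.2 °C

Treat each layer as a resistance in series:
  R'_brass = ln(0.0553/0.0431)/(2πk) = 0.2492/(2π·93.4) = 4.247×10^-4 m·K/W
  R'_cellular glass = ln(0.0738/0.0553)/(2πk) = 0.2886/(2π·0.0529) = 0.8682 m·K/W
  R'_expanded polystyrene = ln(0.0938/0.0738)/(2πk) = 0.2398/(2π·0.0290) = 1.316 m·K/W
  R'_conv,out = 1/(2πr h) = 1/(2π·0.0938·9.33) = 0.1819 m·K/W
ΣR = 4.247×10^-4 + 0.8682 + 1.316 + 0.1819 = 2.367 m·K/W
Q' = ΔT/ΣR = (8.6 °C − 18.3 °C)/2.367 = -4.098 W/m
From the inner boundary to the cellular glass/expanded polystyrene interface, ΣR_partial = 0.8686 m·K/W.
T_interface = T_in − Q'·ΣR_partial = 8.6 °C − (-4.098)(0.8686) = 12.2 °C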